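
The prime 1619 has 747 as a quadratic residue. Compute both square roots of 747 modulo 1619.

Since 1619 ≡ 3 (mod 4), a square root of 747 is 747^((1619+1)/4) = 747^405 mod 1619.
Repeated squaring: 747^2≡1073, 747^4≡220, 747^8≡1449, 747^16≡1377, 747^32≡280, 747^64≡688, 747^128≡596, 747^256≡655 (mod 1619).
747^405 = 747^(256+128+16+4+1) ≡ 791 (mod 1619).
Check: 791² = 625681 ≡ 747 (mod 1619). The two roots are 791 and 828.

791, 828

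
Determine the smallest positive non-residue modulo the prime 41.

3

(2/41) = +1, so 2 is a residue.
(3/41) = −1, so 3 is the smallest positive non-residue mod 41.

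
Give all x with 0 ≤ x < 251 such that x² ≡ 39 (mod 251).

87, 164

Since 251 ≡ 3 (mod 4), a square root of 39 is 39^((251+1)/4) = 39^63 mod 251.
Repeated squaring: 39^2≡15, 39^4≡225, 39^8≡174, 39^16≡156, 39^32≡240 (mod 251).
39^63 = 39^(32+16+8+4+2+1) ≡ 164 (mod 251).
Check: 164² = 26896 ≡ 39 (mod 251). The two roots are 87 and 164.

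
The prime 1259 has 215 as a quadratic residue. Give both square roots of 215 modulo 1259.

411, 848

Since 1259 ≡ 3 (mod 4), a square root of 215 is 215^((1259+1)/4) = 215^315 mod 1259.
Repeated squaring: 215^2≡901, 215^4≡1005, 215^8≡307, 215^16≡1083, 215^32≡760, 215^64≡978, 215^128≡903, 215^256≡836 (mod 1259).
215^315 = 215^(256+32+16+8+2+1) ≡ 848 (mod 1259).
Check: 848² = 719104 ≡ 215 (mod 1259). The two roots are 411 and 848.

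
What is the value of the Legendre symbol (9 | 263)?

Euler's criterion: (9/263) ≡ 9^131 (mod 263).
9^2 ≡ 81 (mod 263)
9^4 ≡ 249 (mod 263)
9^8 ≡ 196 (mod 263)
9^16 ≡ 18 (mod 263)
9^32 ≡ 61 (mod 263)
9^64 ≡ 39 (mod 263)
9^128 ≡ 206 (mod 263)
9^131 = 9^(128+2+1) ≡ 1 (mod 263).
Result is 1, so (9/263) = 1.

1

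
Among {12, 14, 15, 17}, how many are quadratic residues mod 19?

1

(12/19) = -1 → non-residue.
(14/19) = -1 → non-residue.
(15/19) = -1 → non-residue.
(17/19) = +1 → QR.
Total quadratic residues among the 4: 1.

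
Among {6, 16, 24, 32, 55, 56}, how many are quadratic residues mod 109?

(6/109) = -1 → non-residue.
(16/109) = +1 → QR.
(24/109) = -1 → non-residue.
(32/109) = -1 → non-residue.
(55/109) = -1 → non-residue.
(56/109) = -1 → non-residue.
Total quadratic residues among the 6: 1.

1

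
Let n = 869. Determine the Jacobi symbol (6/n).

1

Pull out 2: since 869 ≡ 5 (mod 8), (2/869) = -1.
Reciprocity: 3 ≡ 3 and 869 ≡ 1 (mod 4), so (3/869) = +(869/3).
Reduce top mod 3: now compute (2/3).
Pull out 2: since 3 ≡ 3 (mod 8), (2/3) = -1.
Reached (1/3) = 1. Collecting the sign flips along the way, the symbol is +1.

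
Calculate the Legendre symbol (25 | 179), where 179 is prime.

1

Reciprocity: 25 ≡ 1 and 179 ≡ 3 (mod 4), so (25/179) = +(179/25).
Reduce top mod 25: now compute (4/25).
Pull out 2^2: since 25 ≡ 1 (mod 8), (2/25) = +1, so (2/25)^2 = +1.
Reached (1/25) = 1. Collecting the sign flips along the way, the symbol is +1.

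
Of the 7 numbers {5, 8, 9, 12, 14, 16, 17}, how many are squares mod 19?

(5/19) = +1 → QR.
(8/19) = -1 → non-residue.
(9/19) = +1 → QR.
(12/19) = -1 → non-residue.
(14/19) = -1 → non-residue.
(16/19) = +1 → QR.
(17/19) = +1 → QR.
Total quadratic residues among the 7: 4.

4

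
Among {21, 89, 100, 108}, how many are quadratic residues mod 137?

(21/137) = -1 → non-residue.
(89/137) = -1 → non-residue.
(100/137) = +1 → QR.
(108/137) = -1 → non-residue.
Total quadratic residues among the 4: 1.

1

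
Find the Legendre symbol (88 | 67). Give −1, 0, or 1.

1

First reduce: 88 ≡ 21 (mod 67).
Reciprocity: 21 ≡ 1 and 67 ≡ 3 (mod 4), so (21/67) = +(67/21).
Reduce top mod 21: now compute (4/21).
Pull out 2^2: since 21 ≡ 5 (mod 8), (2/21) = -1, so (2/21)^2 = +1.
Reached (1/21) = 1. Collecting the sign flips along the way, the symbol is +1.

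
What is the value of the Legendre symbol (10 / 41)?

Pull out 2: since 41 ≡ 1 (mod 8), (2/41) = +1.
Reciprocity: 5 ≡ 1 and 41 ≡ 1 (mod 4), so (5/41) = +(41/5).
Reduce top mod 5: now compute (1/5).
Reached (1/5) = 1. Collecting the sign flips along the way, the symbol is +1.

1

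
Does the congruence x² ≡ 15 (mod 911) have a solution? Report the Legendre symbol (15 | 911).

1

Euler's criterion: (15/911) ≡ 15^455 (mod 911).
15^2 ≡ 225 (mod 911)
15^4 ≡ 520 (mod 911)
15^8 ≡ 744 (mod 911)
15^16 ≡ 559 (mod 911)
15^32 ≡ 8 (mod 911)
15^64 ≡ 64 (mod 911)
15^128 ≡ 452 (mod 911)
15^256 ≡ 240 (mod 911)
15^455 = 15^(256+128+64+4+2+1) ≡ 1 (mod 911).
Result is 1, so (15/911) = 1.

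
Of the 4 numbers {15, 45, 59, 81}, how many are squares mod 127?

(15/127) = +1 → QR.
(45/127) = -1 → non-residue.
(59/127) = -1 → non-residue.
(81/127) = +1 → QR.
Total quadratic residues among the 4: 2.

2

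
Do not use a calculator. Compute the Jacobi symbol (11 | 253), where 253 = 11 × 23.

Reciprocity: 11 ≡ 3 and 253 ≡ 1 (mod 4), so (11/253) = +(253/11).
Reduce top mod 11: now compute (0/11).
Top reduces to 0: gcd > 1, so the symbol is 0.

0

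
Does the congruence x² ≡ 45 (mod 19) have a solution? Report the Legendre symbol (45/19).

1

First reduce: 45 ≡ 7 (mod 19).
Reciprocity: 7 ≡ 3 and 19 ≡ 3 (mod 4), so (7/19) = −(19/7).
Reduce top mod 7: now compute (5/7).
Reciprocity: 5 ≡ 1 and 7 ≡ 3 (mod 4), so (5/7) = +(7/5).
Reduce top mod 5: now compute (2/5).
Pull out 2: since 5 ≡ 5 (mod 8), (2/5) = -1.
Reached (1/5) = 1. Collecting the sign flips along the way, the symbol is +1.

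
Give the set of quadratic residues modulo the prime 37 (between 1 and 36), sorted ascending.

1,3,4,7,9,10,11,12,16,21,25,26,27,28,30,33,34,36

Square k = 1,…,18 (k and 37−k give the same square):
1²=1, 2²=4, 3²=9, 4²=16, 5²=25, 6²=36, 7²≡12, 8²≡27, 9²≡7, 10²≡26, 11²≡10, 12²≡33, 13²≡21, 14²≡11, 15²≡3, 16²≡34, 17²≡30, 18²≡28 (mod 37).
So the quadratic residues mod 37 are {1, 3, 4, 7, 9, 10, 11, 12, 16, 21, 25, 26, 27, 28, 30, 33, 34, 36}.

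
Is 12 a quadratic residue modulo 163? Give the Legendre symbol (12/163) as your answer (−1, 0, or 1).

Pull out 2^2: since 163 ≡ 3 (mod 8), (2/163) = -1, so (2/163)^2 = +1.
Reciprocity: 3 ≡ 3 and 163 ≡ 3 (mod 4), so (3/163) = −(163/3).
Reduce top mod 3: now compute (1/3).
Reached (1/3) = 1. Collecting the sign flips along the way, the symbol is -1.

-1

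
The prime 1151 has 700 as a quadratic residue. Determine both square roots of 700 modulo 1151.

Since 1151 ≡ 3 (mod 4), a square root of 700 is 700^((1151+1)/4) = 700^288 mod 1151.
Repeated squaring: 700^2≡825, 700^4≡384, 700^8≡128, 700^16≡270, 700^32≡387, 700^64≡139, 700^128≡905, 700^256≡664 (mod 1151).
700^288 = 700^(256+32) ≡ 295 (mod 1151).
Check: 295² = 87025 ≡ 700 (mod 1151). The two roots are 295 and 856.

295, 856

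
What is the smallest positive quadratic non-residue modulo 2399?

11

(2/2399) = +1, so 2 is a residue.
(3/2399) = +1, so 3 is a residue.
(4/2399) = +1, so 4 is a residue.
(5/2399) = +1, so 5 is a residue.
(6/2399) = +1, so 6 is a residue.
(7/2399) = +1, so 7 is a residue.
(8/2399) = +1, so 8 is a residue.
(9/2399) = +1, so 9 is a residue.
(10/2399) = +1, so 10 is a residue.
(11/2399) = −1, so 11 is the smallest positive non-residue mod 2399.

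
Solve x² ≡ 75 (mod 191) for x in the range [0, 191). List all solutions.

71, 120

Since 191 ≡ 3 (mod 4), a square root of 75 is 75^((191+1)/4) = 75^48 mod 191.
Repeated squaring: 75^2≡86, 75^4≡138, 75^8≡135, 75^16≡80, 75^32≡97 (mod 191).
75^48 = 75^(32+16) ≡ 120 (mod 191).
Check: 120² = 14400 ≡ 75 (mod 191). The two roots are 71 and 120.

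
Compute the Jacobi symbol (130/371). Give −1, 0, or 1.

Pull out 2: since 371 ≡ 3 (mod 8), (2/371) = -1.
Reciprocity: 65 ≡ 1 and 371 ≡ 3 (mod 4), so (65/371) = +(371/65).
Reduce top mod 65: now compute (46/65).
Pull out 2: since 65 ≡ 1 (mod 8), (2/65) = +1.
Reciprocity: 23 ≡ 3 and 65 ≡ 1 (mod 4), so (23/65) = +(65/23).
Reduce top mod 23: now compute (19/23).
Reciprocity: 19 ≡ 3 and 23 ≡ 3 (mod 4), so (19/23) = −(23/19).
Reduce top mod 19: now compute (4/19).
Pull out 2^2: since 19 ≡ 3 (mod 8), (2/19) = -1, so (2/19)^2 = +1.
Reached (1/19) = 1. Collecting the sign flips along the way, the symbol is +1.

1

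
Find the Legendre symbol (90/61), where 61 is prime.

First reduce: 90 ≡ 29 (mod 61).
Reciprocity: 29 ≡ 1 and 61 ≡ 1 (mod 4), so (29/61) = +(61/29).
Reduce top mod 29: now compute (3/29).
Reciprocity: 3 ≡ 3 and 29 ≡ 1 (mod 4), so (3/29) = +(29/3).
Reduce top mod 3: now compute (2/3).
Pull out 2: since 3 ≡ 3 (mod 8), (2/3) = -1.
Reached (1/3) = 1. Collecting the sign flips along the way, the symbol is -1.

-1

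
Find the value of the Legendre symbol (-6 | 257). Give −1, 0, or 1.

-1

Euler's criterion: (-6/257) ≡ 251^128 (mod 257).
251^2 ≡ 36 (mod 257)
251^4 ≡ 11 (mod 257)
251^8 ≡ 121 (mod 257)
251^16 ≡ 249 (mod 257)
251^32 ≡ 64 (mod 257)
251^64 ≡ 241 (mod 257)
251^128 ≡ 256 (mod 257)
251^128 = 251^(128) ≡ 256 (mod 257).
Result is 256 ≡ −1, so (-6/257) = −1.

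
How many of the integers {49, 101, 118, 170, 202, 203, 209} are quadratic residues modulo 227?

4

(49/227) = +1 → QR.
(101/227) = +1 → QR.
(118/227) = -1 → non-residue.
(170/227) = -1 → non-residue.
(202/227) = -1 → non-residue.
(203/227) = +1 → QR.
(209/227) = +1 → QR.
Total quadratic residues among the 7: 4.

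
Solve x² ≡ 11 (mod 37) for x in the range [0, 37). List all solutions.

14, 23

37 ≡ 1 (mod 4), so we find a root by search.
Trying successive values, 14² = 196 ≡ 11 (mod 37). The other root is 37 − 14 = 23.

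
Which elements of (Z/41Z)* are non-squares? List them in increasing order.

Square k = 1,…,20 (k and 41−k give the same square):
1²=1, 2²=4, 3²=9, 4²=16, 5²=25, 6²=36, 7²≡8, 8²≡23, 9²≡40, 10²≡18, 11²≡39, 12²≡21, 13²≡5, 14²≡32, 15²≡20, 16²≡10, 17²≡2, 18²≡37, 19²≡33, 20²≡31 (mod 41).
The residues are {1, 2, 4, 5, 8, 9, 10, 16, 18, 20, 21, 23, 25, 31, 32, 33, 36, 37, 39, 40}; the non-residues are the remaining 20 nonzero classes.

3 6 7 11 12 13 14 15 17 19 22 24 26 27 28 29 30 34 35 38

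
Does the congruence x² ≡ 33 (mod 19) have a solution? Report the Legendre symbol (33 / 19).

-1

Euler's criterion: (33/19) ≡ 14^9 (mod 19).
14^2 ≡ 6 (mod 19)
14^4 ≡ 17 (mod 19)
14^8 ≡ 4 (mod 19)
14^9 = 14^(8+1) ≡ 18 (mod 19).
Result is 18 ≡ −1, so (33/19) = −1.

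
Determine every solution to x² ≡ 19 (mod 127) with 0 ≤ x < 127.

Since 127 ≡ 3 (mod 4), a square root of 19 is 19^((127+1)/4) = 19^32 mod 127.
Repeated squaring: 19^2≡107, 19^4≡19, 19^8≡107, 19^16≡19, 19^32≡107 (mod 127).
19^32 = 19^(32) ≡ 107 (mod 127).
Check: 107² = 11449 ≡ 19 (mod 127). The two roots are 20 and 107.

20, 107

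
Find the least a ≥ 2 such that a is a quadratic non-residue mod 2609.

3

(2/2609) = +1, so 2 is a residue.
(3/2609) = −1, so 3 is the smallest positive non-residue mod 2609.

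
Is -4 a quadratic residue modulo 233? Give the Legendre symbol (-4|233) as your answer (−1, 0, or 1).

Euler's criterion: (-4/233) ≡ 229^116 (mod 233).
229^2 ≡ 16 (mod 233)
229^4 ≡ 23 (mod 233)
229^8 ≡ 63 (mod 233)
229^16 ≡ 8 (mod 233)
229^32 ≡ 64 (mod 233)
229^64 ≡ 135 (mod 233)
229^116 = 229^(64+32+16+4) ≡ 1 (mod 233).
Result is 1, so (-4/233) = 1.

1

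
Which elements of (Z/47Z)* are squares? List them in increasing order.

Square k = 1,…,23 (k and 47−k give the same square):
1²=1, 2²=4, 3²=9, 4²=16, 5²=25, 6²=36, 7²≡2, 8²≡17, 9²≡34, 10²≡6, 11²≡27, 12²≡3, 13²≡28, 14²≡8, 15²≡37, 16²≡21, 17²≡7, 18²≡42, 19²≡32, 20²≡24, 21²≡18, 22²≡14, 23²≡12 (mod 47).
So the quadratic residues mod 47 are {1, 2, 3, 4, 6, 7, 8, 9, 12, 14, 16, 17, 18, 21, 24, 25, 27, 28, 32, 34, 36, 37, 42}.

1 2 3 4 6 7 8 9 12 14 16 17 18 21 24 25 27 28 32 34 36 37 42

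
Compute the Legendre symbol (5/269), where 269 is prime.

Reciprocity: 5 ≡ 1 and 269 ≡ 1 (mod 4), so (5/269) = +(269/5).
Reduce top mod 5: now compute (4/5).
Pull out 2^2: since 5 ≡ 5 (mod 8), (2/5) = -1, so (2/5)^2 = +1.
Reached (1/5) = 1. Collecting the sign flips along the way, the symbol is +1.

1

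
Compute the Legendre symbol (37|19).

First reduce: 37 ≡ 18 (mod 19).
Pull out 2: since 19 ≡ 3 (mod 8), (2/19) = -1.
Reciprocity: 9 ≡ 1 and 19 ≡ 3 (mod 4), so (9/19) = +(19/9).
Reduce top mod 9: now compute (1/9).
Reached (1/9) = 1. Collecting the sign flips along the way, the symbol is -1.

-1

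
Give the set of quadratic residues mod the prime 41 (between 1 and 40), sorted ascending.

Square k = 1,…,20 (k and 41−k give the same square):
1²=1, 2²=4, 3²=9, 4²=16, 5²=25, 6²=36, 7²≡8, 8²≡23, 9²≡40, 10²≡18, 11²≡39, 12²≡21, 13²≡5, 14²≡32, 15²≡20, 16²≡10, 17²≡2, 18²≡37, 19²≡33, 20²≡31 (mod 41).
So the quadratic residues mod 41 are {1, 2, 4, 5, 8, 9, 10, 16, 18, 20, 21, 23, 25, 31, 32, 33, 36, 37, 39, 40}.

1,2,4,5,8,9,10,16,18,20,21,23,25,31,32,33,36,37,39,40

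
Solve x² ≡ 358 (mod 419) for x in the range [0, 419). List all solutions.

Since 419 ≡ 3 (mod 4), a square root of 358 is 358^((419+1)/4) = 358^105 mod 419.
Repeated squaring: 358^2≡369, 358^4≡405, 358^8≡196, 358^16≡287, 358^32≡245, 358^64≡108 (mod 419).
358^105 = 358^(64+32+8+1) ≡ 134 (mod 419).
Check: 134² = 17956 ≡ 358 (mod 419). The two roots are 134 and 285.

134, 285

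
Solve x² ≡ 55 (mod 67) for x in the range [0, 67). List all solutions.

Since 67 ≡ 3 (mod 4), a square root of 55 is 55^((67+1)/4) = 55^17 mod 67.
Repeated squaring: 55^2≡10, 55^4≡33, 55^8≡17, 55^16≡21 (mod 67).
55^17 = 55^(16+1) ≡ 16 (mod 67).
Check: 16² = 256 ≡ 55 (mod 67). The two roots are 16 and 51.

16, 51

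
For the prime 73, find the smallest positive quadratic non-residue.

5

(2/73) = +1, so 2 is a residue.
(3/73) = +1, so 3 is a residue.
(4/73) = +1, so 4 is a residue.
(5/73) = −1, so 5 is the smallest positive non-residue mod 73.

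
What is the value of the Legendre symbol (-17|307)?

First reduce: -17 ≡ 290 (mod 307).
Pull out 2: since 307 ≡ 3 (mod 8), (2/307) = -1.
Reciprocity: 145 ≡ 1 and 307 ≡ 3 (mod 4), so (145/307) = +(307/145).
Reduce top mod 145: now compute (17/145).
Reciprocity: 17 ≡ 1 and 145 ≡ 1 (mod 4), so (17/145) = +(145/17).
Reduce top mod 17: now compute (9/17).
Reciprocity: 9 ≡ 1 and 17 ≡ 1 (mod 4), so (9/17) = +(17/9).
Reduce top mod 9: now compute (8/9).
Pull out 2^3: since 9 ≡ 1 (mod 8), (2/9) = +1, so (2/9)^3 = +1.
Reached (1/9) = 1. Collecting the sign flips along the way, the symbol is -1.

-1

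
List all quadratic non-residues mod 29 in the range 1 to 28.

Square k = 1,…,14 (k and 29−k give the same square):
1²=1, 2²=4, 3²=9, 4²=16, 5²=25, 6²≡7, 7²≡20, 8²≡6, 9²≡23, 10²≡13, 11²≡5, 12²≡28, 13²≡24, 14²≡22 (mod 29).
The residues are {1, 4, 5, 6, 7, 9, 13, 16, 20, 22, 23, 24, 25, 28}; the non-residues are the remaining 14 nonzero classes.

2,3,8,10,11,12,14,15,17,18,19,21,26,27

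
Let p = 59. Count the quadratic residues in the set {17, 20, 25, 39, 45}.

(17/59) = +1 → QR.
(20/59) = +1 → QR.
(25/59) = +1 → QR.
(39/59) = -1 → non-residue.
(45/59) = +1 → QR.
Total quadratic residues among the 5: 4.

4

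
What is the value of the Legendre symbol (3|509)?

-1

Euler's criterion: (3/509) ≡ 3^254 (mod 509).
3^2 ≡ 9 (mod 509)
3^4 ≡ 81 (mod 509)
3^8 ≡ 453 (mod 509)
3^16 ≡ 82 (mod 509)
3^32 ≡ 107 (mod 509)
3^64 ≡ 251 (mod 509)
3^128 ≡ 394 (mod 509)
3^254 = 3^(128+64+32+16+8+4+2) ≡ 508 (mod 509).
Result is 508 ≡ −1, so (3/509) = −1.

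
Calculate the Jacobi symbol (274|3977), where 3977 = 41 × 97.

Pull out 2: since 3977 ≡ 1 (mod 8), (2/3977) = +1.
Reciprocity: 137 ≡ 1 and 3977 ≡ 1 (mod 4), so (137/3977) = +(3977/137).
Reduce top mod 137: now compute (4/137).
Pull out 2^2: since 137 ≡ 1 (mod 8), (2/137) = +1, so (2/137)^2 = +1.
Reached (1/137) = 1. Collecting the sign flips along the way, the symbol is +1.

1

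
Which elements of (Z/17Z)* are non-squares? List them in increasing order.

Square k = 1,…,8 (k and 17−k give the same square):
1²=1, 2²=4, 3²=9, 4²=16, 5²≡8, 6²≡2, 7²≡15, 8²≡13 (mod 17).
The residues are {1, 2, 4, 8, 9, 13, 15, 16}; the non-residues are the remaining 8 nonzero classes.

3, 5, 6, 7, 10, 11, 12, 14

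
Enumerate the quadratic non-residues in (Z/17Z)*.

Square k = 1,…,8 (k and 17−k give the same square):
1²=1, 2²=4, 3²=9, 4²=16, 5²≡8, 6²≡2, 7²≡15, 8²≡13 (mod 17).
The residues are {1, 2, 4, 8, 9, 13, 15, 16}; the non-residues are the remaining 8 nonzero classes.

3, 5, 6, 7, 10, 11, 12, 14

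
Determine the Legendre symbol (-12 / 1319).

First reduce: -12 ≡ 1307 (mod 1319).
Reciprocity: 1307 ≡ 3 and 1319 ≡ 3 (mod 4), so (1307/1319) = −(1319/1307).
Reduce top mod 1307: now compute (12/1307).
Pull out 2^2: since 1307 ≡ 3 (mod 8), (2/1307) = -1, so (2/1307)^2 = +1.
Reciprocity: 3 ≡ 3 and 1307 ≡ 3 (mod 4), so (3/1307) = −(1307/3).
Reduce top mod 3: now compute (2/3).
Pull out 2: since 3 ≡ 3 (mod 8), (2/3) = -1.
Reached (1/3) = 1. Collecting the sign flips along the way, the symbol is -1.

-1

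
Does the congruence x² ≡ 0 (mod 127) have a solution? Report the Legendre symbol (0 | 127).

0

Top reduces to 0: gcd > 1, so the symbol is 0.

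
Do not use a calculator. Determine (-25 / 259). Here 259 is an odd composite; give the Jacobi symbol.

-1

First reduce: -25 ≡ 234 (mod 259).
Pull out 2: since 259 ≡ 3 (mod 8), (2/259) = -1.
Reciprocity: 117 ≡ 1 and 259 ≡ 3 (mod 4), so (117/259) = +(259/117).
Reduce top mod 117: now compute (25/117).
Reciprocity: 25 ≡ 1 and 117 ≡ 1 (mod 4), so (25/117) = +(117/25).
Reduce top mod 25: now compute (17/25).
Reciprocity: 17 ≡ 1 and 25 ≡ 1 (mod 4), so (17/25) = +(25/17).
Reduce top mod 17: now compute (8/17).
Pull out 2^3: since 17 ≡ 1 (mod 8), (2/17) = +1, so (2/17)^3 = +1.
Reached (1/17) = 1. Collecting the sign flips along the way, the symbol is -1.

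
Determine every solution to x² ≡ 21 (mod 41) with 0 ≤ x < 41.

12, 29

41 ≡ 1 (mod 4), so we find a root by search.
Trying successive values, 12² = 144 ≡ 21 (mod 41). The other root is 41 − 12 = 29.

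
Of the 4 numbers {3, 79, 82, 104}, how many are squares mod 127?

(3/127) = -1 → non-residue.
(79/127) = +1 → QR.
(82/127) = +1 → QR.
(104/127) = +1 → QR.
Total quadratic residues among the 4: 3.

3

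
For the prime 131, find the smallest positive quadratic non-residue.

2

(2/131) = −1, so 2 is the smallest positive non-residue mod 131.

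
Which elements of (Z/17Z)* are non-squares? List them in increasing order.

3, 5, 6, 7, 10, 11, 12, 14

Square k = 1,…,8 (k and 17−k give the same square):
1²=1, 2²=4, 3²=9, 4²=16, 5²≡8, 6²≡2, 7²≡15, 8²≡13 (mod 17).
The residues are {1, 2, 4, 8, 9, 13, 15, 16}; the non-residues are the remaining 8 nonzero classes.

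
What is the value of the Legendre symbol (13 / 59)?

-1

Reciprocity: 13 ≡ 1 and 59 ≡ 3 (mod 4), so (13/59) = +(59/13).
Reduce top mod 13: now compute (7/13).
Reciprocity: 7 ≡ 3 and 13 ≡ 1 (mod 4), so (7/13) = +(13/7).
Reduce top mod 7: now compute (6/7).
Pull out 2: since 7 ≡ 7 (mod 8), (2/7) = +1.
Reciprocity: 3 ≡ 3 and 7 ≡ 3 (mod 4), so (3/7) = −(7/3).
Reduce top mod 3: now compute (1/3).
Reached (1/3) = 1. Collecting the sign flips along the way, the symbol is -1.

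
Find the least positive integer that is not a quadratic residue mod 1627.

2

(2/1627) = −1, so 2 is the smallest positive non-residue mod 1627.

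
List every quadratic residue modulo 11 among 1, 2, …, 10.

Square k = 1,…,5 (k and 11−k give the same square):
1²=1, 2²=4, 3²=9, 4²≡5, 5²≡3 (mod 11).
So the quadratic residues mod 11 are {1, 3, 4, 5, 9}.

1, 3, 4, 5, 9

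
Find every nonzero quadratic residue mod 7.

Square k = 1,…,3 (k and 7−k give the same square):
1²=1, 2²=4, 3²≡2 (mod 7).
So the quadratic residues mod 7 are {1, 2, 4}.

1 2 4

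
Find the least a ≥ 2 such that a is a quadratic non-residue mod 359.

7

(2/359) = +1, so 2 is a residue.
(3/359) = +1, so 3 is a residue.
(4/359) = +1, so 4 is a residue.
(5/359) = +1, so 5 is a residue.
(6/359) = +1, so 6 is a residue.
(7/359) = −1, so 7 is the smallest positive non-residue mod 359.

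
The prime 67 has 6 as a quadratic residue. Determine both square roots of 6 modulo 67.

26, 41

Since 67 ≡ 3 (mod 4), a square root of 6 is 6^((67+1)/4) = 6^17 mod 67.
Repeated squaring: 6^2≡36, 6^4≡23, 6^8≡60, 6^16≡49 (mod 67).
6^17 = 6^(16+1) ≡ 26 (mod 67).
Check: 26² = 676 ≡ 6 (mod 67). The two roots are 26 and 41.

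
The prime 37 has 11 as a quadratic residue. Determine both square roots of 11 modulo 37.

37 ≡ 1 (mod 4), so we find a root by search.
Trying successive values, 14² = 196 ≡ 11 (mod 37). The other root is 37 − 14 = 23.

14, 23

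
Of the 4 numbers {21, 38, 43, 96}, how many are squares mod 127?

2

(21/127) = +1 → QR.
(38/127) = +1 → QR.
(43/127) = -1 → non-residue.
(96/127) = -1 → non-residue.
Total quadratic residues among the 4: 2.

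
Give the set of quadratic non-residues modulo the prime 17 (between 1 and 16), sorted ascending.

3,5,6,7,10,11,12,14

Square k = 1,…,8 (k and 17−k give the same square):
1²=1, 2²=4, 3²=9, 4²=16, 5²≡8, 6²≡2, 7²≡15, 8²≡13 (mod 17).
The residues are {1, 2, 4, 8, 9, 13, 15, 16}; the non-residues are the remaining 8 nonzero classes.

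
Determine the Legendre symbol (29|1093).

Reciprocity: 29 ≡ 1 and 1093 ≡ 1 (mod 4), so (29/1093) = +(1093/29).
Reduce top mod 29: now compute (20/29).
Pull out 2^2: since 29 ≡ 5 (mod 8), (2/29) = -1, so (2/29)^2 = +1.
Reciprocity: 5 ≡ 1 and 29 ≡ 1 (mod 4), so (5/29) = +(29/5).
Reduce top mod 5: now compute (4/5).
Pull out 2^2: since 5 ≡ 5 (mod 8), (2/5) = -1, so (2/5)^2 = +1.
Reached (1/5) = 1. Collecting the sign flips along the way, the symbol is +1.

1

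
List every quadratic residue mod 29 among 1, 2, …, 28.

Square k = 1,…,14 (k and 29−k give the same square):
1²=1, 2²=4, 3²=9, 4²=16, 5²=25, 6²≡7, 7²≡20, 8²≡6, 9²≡23, 10²≡13, 11²≡5, 12²≡28, 13²≡24, 14²≡22 (mod 29).
So the quadratic residues mod 29 are {1, 4, 5, 6, 7, 9, 13, 16, 20, 22, 23, 24, 25, 28}.

1 4 5 6 7 9 13 16 20 22 23 24 25 28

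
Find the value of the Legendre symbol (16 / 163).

1

Pull out 2^4: since 163 ≡ 3 (mod 8), (2/163) = -1, so (2/163)^4 = +1.
Reached (1/163) = 1. Collecting the sign flips along the way, the symbol is +1.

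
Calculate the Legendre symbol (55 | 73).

1

Euler's criterion: (55/73) ≡ 55^36 (mod 73).
55^2 ≡ 32 (mod 73)
55^4 ≡ 2 (mod 73)
55^8 ≡ 4 (mod 73)
55^16 ≡ 16 (mod 73)
55^32 ≡ 37 (mod 73)
55^36 = 55^(32+4) ≡ 1 (mod 73).
Result is 1, so (55/73) = 1.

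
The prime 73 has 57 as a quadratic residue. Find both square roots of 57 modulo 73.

73 ≡ 1 (mod 4), so we find a root by search.
Trying successive values, 35² = 1225 ≡ 57 (mod 73). The other root is 73 − 35 = 38.

35, 38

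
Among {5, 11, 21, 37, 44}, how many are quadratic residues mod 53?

(5/53) = -1 → non-residue.
(11/53) = +1 → QR.
(21/53) = -1 → non-residue.
(37/53) = +1 → QR.
(44/53) = +1 → QR.
Total quadratic residues among the 5: 3.

3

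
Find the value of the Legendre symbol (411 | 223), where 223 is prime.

1

First reduce: 411 ≡ 188 (mod 223).
Pull out 2^2: since 223 ≡ 7 (mod 8), (2/223) = +1, so (2/223)^2 = +1.
Reciprocity: 47 ≡ 3 and 223 ≡ 3 (mod 4), so (47/223) = −(223/47).
Reduce top mod 47: now compute (35/47).
Reciprocity: 35 ≡ 3 and 47 ≡ 3 (mod 4), so (35/47) = −(47/35).
Reduce top mod 35: now compute (12/35).
Pull out 2^2: since 35 ≡ 3 (mod 8), (2/35) = -1, so (2/35)^2 = +1.
Reciprocity: 3 ≡ 3 and 35 ≡ 3 (mod 4), so (3/35) = −(35/3).
Reduce top mod 3: now compute (2/3).
Pull out 2: since 3 ≡ 3 (mod 8), (2/3) = -1.
Reached (1/3) = 1. Collecting the sign flips along the way, the symbol is +1.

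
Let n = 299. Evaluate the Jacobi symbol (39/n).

0

Reciprocity: 39 ≡ 3 and 299 ≡ 3 (mod 4), so (39/299) = −(299/39).
Reduce top mod 39: now compute (26/39).
Pull out 2: since 39 ≡ 7 (mod 8), (2/39) = +1.
Reciprocity: 13 ≡ 1 and 39 ≡ 3 (mod 4), so (13/39) = +(39/13).
Reduce top mod 13: now compute (0/13).
Top reduces to 0: gcd > 1, so the symbol is 0.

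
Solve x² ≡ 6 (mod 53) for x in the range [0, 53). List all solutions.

53 ≡ 1 (mod 4), so we find a root by search.
Trying successive values, 18² = 324 ≡ 6 (mod 53). The other root is 53 − 18 = 35.

18, 35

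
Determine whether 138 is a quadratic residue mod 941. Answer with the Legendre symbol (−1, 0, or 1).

Pull out 2: since 941 ≡ 5 (mod 8), (2/941) = -1.
Reciprocity: 69 ≡ 1 and 941 ≡ 1 (mod 4), so (69/941) = +(941/69).
Reduce top mod 69: now compute (44/69).
Pull out 2^2: since 69 ≡ 5 (mod 8), (2/69) = -1, so (2/69)^2 = +1.
Reciprocity: 11 ≡ 3 and 69 ≡ 1 (mod 4), so (11/69) = +(69/11).
Reduce top mod 11: now compute (3/11).
Reciprocity: 3 ≡ 3 and 11 ≡ 3 (mod 4), so (3/11) = −(11/3).
Reduce top mod 3: now compute (2/3).
Pull out 2: since 3 ≡ 3 (mod 8), (2/3) = -1.
Reached (1/3) = 1. Collecting the sign flips along the way, the symbol is -1.

-1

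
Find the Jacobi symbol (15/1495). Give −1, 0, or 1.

Reciprocity: 15 ≡ 3 and 1495 ≡ 3 (mod 4), so (15/1495) = −(1495/15).
Reduce top mod 15: now compute (10/15).
Pull out 2: since 15 ≡ 7 (mod 8), (2/15) = +1.
Reciprocity: 5 ≡ 1 and 15 ≡ 3 (mod 4), so (5/15) = +(15/5).
Reduce top mod 5: now compute (0/5).
Top reduces to 0: gcd > 1, so the symbol is 0.

0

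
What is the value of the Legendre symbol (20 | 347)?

Euler's criterion: (20/347) ≡ 20^173 (mod 347).
20^2 ≡ 53 (mod 347)
20^4 ≡ 33 (mod 347)
20^8 ≡ 48 (mod 347)
20^16 ≡ 222 (mod 347)
20^32 ≡ 10 (mod 347)
20^64 ≡ 100 (mod 347)
20^128 ≡ 284 (mod 347)
20^173 = 20^(128+32+8+4+1) ≡ 346 (mod 347).
Result is 346 ≡ −1, so (20/347) = −1.

-1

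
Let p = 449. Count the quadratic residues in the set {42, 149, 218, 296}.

0

(42/449) = -1 → non-residue.
(149/449) = -1 → non-residue.
(218/449) = -1 → non-residue.
(296/449) = -1 → non-residue.
Total quadratic residues among the 4: 0.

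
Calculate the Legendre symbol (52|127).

1

Pull out 2^2: since 127 ≡ 7 (mod 8), (2/127) = +1, so (2/127)^2 = +1.
Reciprocity: 13 ≡ 1 and 127 ≡ 3 (mod 4), so (13/127) = +(127/13).
Reduce top mod 13: now compute (10/13).
Pull out 2: since 13 ≡ 5 (mod 8), (2/13) = -1.
Reciprocity: 5 ≡ 1 and 13 ≡ 1 (mod 4), so (5/13) = +(13/5).
Reduce top mod 5: now compute (3/5).
Reciprocity: 3 ≡ 3 and 5 ≡ 1 (mod 4), so (3/5) = +(5/3).
Reduce top mod 3: now compute (2/3).
Pull out 2: since 3 ≡ 3 (mod 8), (2/3) = -1.
Reached (1/3) = 1. Collecting the sign flips along the way, the symbol is +1.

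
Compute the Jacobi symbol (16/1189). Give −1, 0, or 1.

1

Pull out 2^4: since 1189 ≡ 5 (mod 8), (2/1189) = -1, so (2/1189)^4 = +1.
Reached (1/1189) = 1. Collecting the sign flips along the way, the symbol is +1.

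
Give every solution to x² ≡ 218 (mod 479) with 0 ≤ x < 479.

Since 479 ≡ 3 (mod 4), a square root of 218 is 218^((479+1)/4) = 218^120 mod 479.
Repeated squaring: 218^2≡103, 218^4≡71, 218^8≡251, 218^16≡252, 218^32≡276, 218^64≡15 (mod 479).
218^120 = 218^(64+32+16+8) ≡ 207 (mod 479).
Check: 207² = 42849 ≡ 218 (mod 479). The two roots are 207 and 272.

207, 272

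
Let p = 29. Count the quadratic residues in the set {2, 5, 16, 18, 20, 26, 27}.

3

(2/29) = -1 → non-residue.
(5/29) = +1 → QR.
(16/29) = +1 → QR.
(18/29) = -1 → non-residue.
(20/29) = +1 → QR.
(26/29) = -1 → non-residue.
(27/29) = -1 → non-residue.
Total quadratic residues among the 7: 3.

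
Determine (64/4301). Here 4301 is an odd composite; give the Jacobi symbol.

Pull out 2^6: since 4301 ≡ 5 (mod 8), (2/4301) = -1, so (2/4301)^6 = +1.
Reached (1/4301) = 1. Collecting the sign flips along the way, the symbol is +1.

1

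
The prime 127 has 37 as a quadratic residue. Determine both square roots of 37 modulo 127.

Since 127 ≡ 3 (mod 4), a square root of 37 is 37^((127+1)/4) = 37^32 mod 127.
Repeated squaring: 37^2≡99, 37^4≡22, 37^8≡103, 37^16≡68, 37^32≡52 (mod 127).
37^32 = 37^(32) ≡ 52 (mod 127).
Check: 52² = 2704 ≡ 37 (mod 127). The two roots are 52 and 75.

52, 75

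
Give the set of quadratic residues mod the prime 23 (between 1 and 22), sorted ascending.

Square k = 1,…,11 (k and 23−k give the same square):
1²=1, 2²=4, 3²=9, 4²=16, 5²≡2, 6²≡13, 7²≡3, 8²≡18, 9²≡12, 10²≡8, 11²≡6 (mod 23).
So the quadratic residues mod 23 are {1, 2, 3, 4, 6, 8, 9, 12, 13, 16, 18}.

1 2 3 4 6 8 9 12 13 16 18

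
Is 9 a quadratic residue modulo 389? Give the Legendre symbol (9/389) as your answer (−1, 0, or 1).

1

Reciprocity: 9 ≡ 1 and 389 ≡ 1 (mod 4), so (9/389) = +(389/9).
Reduce top mod 9: now compute (2/9).
Pull out 2: since 9 ≡ 1 (mod 8), (2/9) = +1.
Reached (1/9) = 1. Collecting the sign flips along the way, the symbol is +1.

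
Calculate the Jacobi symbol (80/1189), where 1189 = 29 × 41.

Pull out 2^4: since 1189 ≡ 5 (mod 8), (2/1189) = -1, so (2/1189)^4 = +1.
Reciprocity: 5 ≡ 1 and 1189 ≡ 1 (mod 4), so (5/1189) = +(1189/5).
Reduce top mod 5: now compute (4/5).
Pull out 2^2: since 5 ≡ 5 (mod 8), (2/5) = -1, so (2/5)^2 = +1.
Reached (1/5) = 1. Collecting the sign flips along the way, the symbol is +1.

1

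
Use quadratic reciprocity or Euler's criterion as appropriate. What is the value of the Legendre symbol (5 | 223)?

-1

Reciprocity: 5 ≡ 1 and 223 ≡ 3 (mod 4), so (5/223) = +(223/5).
Reduce top mod 5: now compute (3/5).
Reciprocity: 3 ≡ 3 and 5 ≡ 1 (mod 4), so (3/5) = +(5/3).
Reduce top mod 3: now compute (2/3).
Pull out 2: since 3 ≡ 3 (mod 8), (2/3) = -1.
Reached (1/3) = 1. Collecting the sign flips along the way, the symbol is -1.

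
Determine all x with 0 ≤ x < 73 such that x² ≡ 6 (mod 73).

73 ≡ 1 (mod 4), so we find a root by search.
Trying successive values, 15² = 225 ≡ 6 (mod 73). The other root is 73 − 15 = 58.

15, 58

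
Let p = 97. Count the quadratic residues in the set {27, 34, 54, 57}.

(27/97) = +1 → QR.
(34/97) = -1 → non-residue.
(54/97) = +1 → QR.
(57/97) = -1 → non-residue.
Total quadratic residues among the 4: 2.

2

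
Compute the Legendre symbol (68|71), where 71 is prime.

Euler's criterion: (68/71) ≡ 68^35 (mod 71).
68^2 ≡ 9 (mod 71)
68^4 ≡ 10 (mod 71)
68^8 ≡ 29 (mod 71)
68^16 ≡ 60 (mod 71)
68^32 ≡ 50 (mod 71)
68^35 = 68^(32+2+1) ≡ 70 (mod 71).
Result is 70 ≡ −1, so (68/71) = −1.

-1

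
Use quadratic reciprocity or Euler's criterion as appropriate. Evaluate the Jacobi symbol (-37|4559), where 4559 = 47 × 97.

First reduce: -37 ≡ 4522 (mod 4559).
Pull out 2: since 4559 ≡ 7 (mod 8), (2/4559) = +1.
Reciprocity: 2261 ≡ 1 and 4559 ≡ 3 (mod 4), so (2261/4559) = +(4559/2261).
Reduce top mod 2261: now compute (37/2261).
Reciprocity: 37 ≡ 1 and 2261 ≡ 1 (mod 4), so (37/2261) = +(2261/37).
Reduce top mod 37: now compute (4/37).
Pull out 2^2: since 37 ≡ 5 (mod 8), (2/37) = -1, so (2/37)^2 = +1.
Reached (1/37) = 1. Collecting the sign flips along the way, the symbol is +1.

1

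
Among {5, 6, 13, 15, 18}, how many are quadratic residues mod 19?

(5/19) = +1 → QR.
(6/19) = +1 → QR.
(13/19) = -1 → non-residue.
(15/19) = -1 → non-residue.
(18/19) = -1 → non-residue.
Total quadratic residues among the 5: 2.

2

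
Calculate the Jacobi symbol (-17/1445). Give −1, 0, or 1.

First reduce: -17 ≡ 1428 (mod 1445).
Pull out 2^2: since 1445 ≡ 5 (mod 8), (2/1445) = -1, so (2/1445)^2 = +1.
Reciprocity: 357 ≡ 1 and 1445 ≡ 1 (mod 4), so (357/1445) = +(1445/357).
Reduce top mod 357: now compute (17/357).
Reciprocity: 17 ≡ 1 and 357 ≡ 1 (mod 4), so (17/357) = +(357/17).
Reduce top mod 17: now compute (0/17).
Top reduces to 0: gcd > 1, so the symbol is 0.

0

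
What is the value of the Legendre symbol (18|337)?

1

Euler's criterion: (18/337) ≡ 18^168 (mod 337).
18^2 ≡ 324 (mod 337)
18^4 ≡ 169 (mod 337)
18^8 ≡ 253 (mod 337)
18^16 ≡ 316 (mod 337)
18^32 ≡ 104 (mod 337)
18^64 ≡ 32 (mod 337)
18^128 ≡ 13 (mod 337)
18^168 = 18^(128+32+8) ≡ 1 (mod 337).
Result is 1, so (18/337) = 1.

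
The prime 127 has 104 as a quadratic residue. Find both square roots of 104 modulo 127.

55, 72

Since 127 ≡ 3 (mod 4), a square root of 104 is 104^((127+1)/4) = 104^32 mod 127.
Repeated squaring: 104^2≡21, 104^4≡60, 104^8≡44, 104^16≡31, 104^32≡72 (mod 127).
104^32 = 104^(32) ≡ 72 (mod 127).
Check: 72² = 5184 ≡ 104 (mod 127). The two roots are 55 and 72.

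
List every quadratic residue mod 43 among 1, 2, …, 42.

1 4 6 9 10 11 13 14 15 16 17 21 23 24 25 31 35 36 38 40 41

Square k = 1,…,21 (k and 43−k give the same square):
1²=1, 2²=4, 3²=9, 4²=16, 5²=25, 6²=36, 7²≡6, 8²≡21, 9²≡38, 10²≡14, 11²≡35, 12²≡15, 13²≡40, 14²≡24, 15²≡10, 16²≡41, 17²≡31, 18²≡23, 19²≡17, 20²≡13, 21²≡11 (mod 43).
So the quadratic residues mod 43 are {1, 4, 6, 9, 10, 11, 13, 14, 15, 16, 17, 21, 23, 24, 25, 31, 35, 36, 38, 40, 41}.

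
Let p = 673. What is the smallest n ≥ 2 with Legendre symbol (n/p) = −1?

(2/673) = +1, so 2 is a residue.
(3/673) = +1, so 3 is a residue.
(4/673) = +1, so 4 is a residue.
(5/673) = −1, so 5 is the smallest positive non-residue mod 673.

5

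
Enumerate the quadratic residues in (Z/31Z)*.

1 2 4 5 7 8 9 10 14 16 18 19 20 25 28

Square k = 1,…,15 (k and 31−k give the same square):
1²=1, 2²=4, 3²=9, 4²=16, 5²=25, 6²≡5, 7²≡18, 8²≡2, 9²≡19, 10²≡7, 11²≡28, 12²≡20, 13²≡14, 14²≡10, 15²≡8 (mod 31).
So the quadratic residues mod 31 are {1, 2, 4, 5, 7, 8, 9, 10, 14, 16, 18, 19, 20, 25, 28}.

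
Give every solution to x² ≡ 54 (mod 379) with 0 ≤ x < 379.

62, 317

Since 379 ≡ 3 (mod 4), a square root of 54 is 54^((379+1)/4) = 54^95 mod 379.
Repeated squaring: 54^2≡263, 54^4≡191, 54^8≡97, 54^16≡313, 54^32≡187, 54^64≡101 (mod 379).
54^95 = 54^(64+16+8+4+2+1) ≡ 62 (mod 379).
Check: 62² = 3844 ≡ 54 (mod 379). The two roots are 62 and 317.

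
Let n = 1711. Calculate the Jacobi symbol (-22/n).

-1

First reduce: -22 ≡ 1689 (mod 1711).
Reciprocity: 1689 ≡ 1 and 1711 ≡ 3 (mod 4), so (1689/1711) = +(1711/1689).
Reduce top mod 1689: now compute (22/1689).
Pull out 2: since 1689 ≡ 1 (mod 8), (2/1689) = +1.
Reciprocity: 11 ≡ 3 and 1689 ≡ 1 (mod 4), so (11/1689) = +(1689/11).
Reduce top mod 11: now compute (6/11).
Pull out 2: since 11 ≡ 3 (mod 8), (2/11) = -1.
Reciprocity: 3 ≡ 3 and 11 ≡ 3 (mod 4), so (3/11) = −(11/3).
Reduce top mod 3: now compute (2/3).
Pull out 2: since 3 ≡ 3 (mod 8), (2/3) = -1.
Reached (1/3) = 1. Collecting the sign flips along the way, the symbol is -1.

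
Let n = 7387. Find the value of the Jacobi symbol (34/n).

-1

Pull out 2: since 7387 ≡ 3 (mod 8), (2/7387) = -1.
Reciprocity: 17 ≡ 1 and 7387 ≡ 3 (mod 4), so (17/7387) = +(7387/17).
Reduce top mod 17: now compute (9/17).
Reciprocity: 9 ≡ 1 and 17 ≡ 1 (mod 4), so (9/17) = +(17/9).
Reduce top mod 9: now compute (8/9).
Pull out 2^3: since 9 ≡ 1 (mod 8), (2/9) = +1, so (2/9)^3 = +1.
Reached (1/9) = 1. Collecting the sign flips along the way, the symbol is -1.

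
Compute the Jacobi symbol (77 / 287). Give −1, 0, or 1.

0

Reciprocity: 77 ≡ 1 and 287 ≡ 3 (mod 4), so (77/287) = +(287/77).
Reduce top mod 77: now compute (56/77).
Pull out 2^3: since 77 ≡ 5 (mod 8), (2/77) = -1, so (2/77)^3 = -1.
Reciprocity: 7 ≡ 3 and 77 ≡ 1 (mod 4), so (7/77) = +(77/7).
Reduce top mod 7: now compute (0/7).
Top reduces to 0: gcd > 1, so the symbol is 0.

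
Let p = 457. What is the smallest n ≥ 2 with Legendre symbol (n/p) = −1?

5

(2/457) = +1, so 2 is a residue.
(3/457) = +1, so 3 is a residue.
(4/457) = +1, so 4 is a residue.
(5/457) = −1, so 5 is the smallest positive non-residue mod 457.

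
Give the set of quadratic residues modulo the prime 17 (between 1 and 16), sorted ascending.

1 2 4 8 9 13 15 16

Square k = 1,…,8 (k and 17−k give the same square):
1²=1, 2²=4, 3²=9, 4²=16, 5²≡8, 6²≡2, 7²≡15, 8²≡13 (mod 17).
So the quadratic residues mod 17 are {1, 2, 4, 8, 9, 13, 15, 16}.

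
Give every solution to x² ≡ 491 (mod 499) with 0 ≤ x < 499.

134, 365

Since 499 ≡ 3 (mod 4), a square root of 491 is 491^((499+1)/4) = 491^125 mod 499.
Repeated squaring: 491^2≡64, 491^4≡104, 491^8≡337, 491^16≡296, 491^32≡291, 491^64≡350 (mod 499).
491^125 = 491^(64+32+16+8+4+1) ≡ 365 (mod 499).
Check: 365² = 133225 ≡ 491 (mod 499). The two roots are 134 and 365.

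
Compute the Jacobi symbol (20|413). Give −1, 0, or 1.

Pull out 2^2: since 413 ≡ 5 (mod 8), (2/413) = -1, so (2/413)^2 = +1.
Reciprocity: 5 ≡ 1 and 413 ≡ 1 (mod 4), so (5/413) = +(413/5).
Reduce top mod 5: now compute (3/5).
Reciprocity: 3 ≡ 3 and 5 ≡ 1 (mod 4), so (3/5) = +(5/3).
Reduce top mod 3: now compute (2/3).
Pull out 2: since 3 ≡ 3 (mod 8), (2/3) = -1.
Reached (1/3) = 1. Collecting the sign flips along the way, the symbol is -1.

-1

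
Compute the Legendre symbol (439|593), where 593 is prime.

Euler's criterion: (439/593) ≡ 439^296 (mod 593).
439^2 ≡ 589 (mod 593)
439^4 ≡ 16 (mod 593)
439^8 ≡ 256 (mod 593)
439^16 ≡ 306 (mod 593)
439^32 ≡ 535 (mod 593)
439^64 ≡ 399 (mod 593)
439^128 ≡ 277 (mod 593)
439^256 ≡ 232 (mod 593)
439^296 = 439^(256+32+8) ≡ 1 (mod 593).
Result is 1, so (439/593) = 1.

1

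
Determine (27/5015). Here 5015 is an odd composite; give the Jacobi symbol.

Reciprocity: 27 ≡ 3 and 5015 ≡ 3 (mod 4), so (27/5015) = −(5015/27).
Reduce top mod 27: now compute (20/27).
Pull out 2^2: since 27 ≡ 3 (mod 8), (2/27) = -1, so (2/27)^2 = +1.
Reciprocity: 5 ≡ 1 and 27 ≡ 3 (mod 4), so (5/27) = +(27/5).
Reduce top mod 5: now compute (2/5).
Pull out 2: since 5 ≡ 5 (mod 8), (2/5) = -1.
Reached (1/5) = 1. Collecting the sign flips along the way, the symbol is +1.

1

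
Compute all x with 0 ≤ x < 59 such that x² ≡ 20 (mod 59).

Since 59 ≡ 3 (mod 4), a square root of 20 is 20^((59+1)/4) = 20^15 mod 59.
Repeated squaring: 20^2≡46, 20^4≡51, 20^8≡5 (mod 59).
20^15 = 20^(8+4+2+1) ≡ 16 (mod 59).
Check: 16² = 256 ≡ 20 (mod 59). The two roots are 16 and 43.

16, 43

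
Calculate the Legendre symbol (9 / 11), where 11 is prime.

1

Euler's criterion: (9/11) ≡ 9^5 (mod 11).
9^2 ≡ 4 (mod 11)
9^4 ≡ 5 (mod 11)
9^5 = 9^(4+1) ≡ 1 (mod 11).
Result is 1, so (9/11) = 1.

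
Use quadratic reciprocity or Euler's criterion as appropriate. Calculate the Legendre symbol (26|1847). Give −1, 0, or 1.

1

Pull out 2: since 1847 ≡ 7 (mod 8), (2/1847) = +1.
Reciprocity: 13 ≡ 1 and 1847 ≡ 3 (mod 4), so (13/1847) = +(1847/13).
Reduce top mod 13: now compute (1/13).
Reached (1/13) = 1. Collecting the sign flips along the way, the symbol is +1.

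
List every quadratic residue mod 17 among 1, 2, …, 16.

Square k = 1,…,8 (k and 17−k give the same square):
1²=1, 2²=4, 3²=9, 4²=16, 5²≡8, 6²≡2, 7²≡15, 8²≡13 (mod 17).
So the quadratic residues mod 17 are {1, 2, 4, 8, 9, 13, 15, 16}.

1,2,4,8,9,13,15,16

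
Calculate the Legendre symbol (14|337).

Pull out 2: since 337 ≡ 1 (mod 8), (2/337) = +1.
Reciprocity: 7 ≡ 3 and 337 ≡ 1 (mod 4), so (7/337) = +(337/7).
Reduce top mod 7: now compute (1/7).
Reached (1/7) = 1. Collecting the sign flips along the way, the symbol is +1.

1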